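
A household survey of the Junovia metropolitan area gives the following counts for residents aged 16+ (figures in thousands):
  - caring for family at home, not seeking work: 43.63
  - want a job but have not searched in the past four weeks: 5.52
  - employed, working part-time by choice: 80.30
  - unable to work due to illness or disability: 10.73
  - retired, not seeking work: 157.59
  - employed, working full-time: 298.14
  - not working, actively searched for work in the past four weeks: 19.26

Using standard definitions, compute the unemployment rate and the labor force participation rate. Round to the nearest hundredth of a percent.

Employed = 80.30 + 298.14 = 378.44 thousand.
Unemployed = 19.26 thousand.
Labor force = 378.44 + 19.26 = 397.70 thousand.
Not in labor force = 43.63 + 5.52 + 10.73 + 157.59 = 217.47 thousand (those not working and not actively searching are outside the labor force — including those who want a job but have given up searching).
Civilian working-age population = 397.70 + 217.47 = 615.17 thousand.
Unemployment rate = 19.26 / 397.70 = 4.84%.
Labor force participation rate = 397.70 / 615.17 = 64.65%.

Unemployment rate ≈ 4.84%; labor force participation rate ≈ 64.65%.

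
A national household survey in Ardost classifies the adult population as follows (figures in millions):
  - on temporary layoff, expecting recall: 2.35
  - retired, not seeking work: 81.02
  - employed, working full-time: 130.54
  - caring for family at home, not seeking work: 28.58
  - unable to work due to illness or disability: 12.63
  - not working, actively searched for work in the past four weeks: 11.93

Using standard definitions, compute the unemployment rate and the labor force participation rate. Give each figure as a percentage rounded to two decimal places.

Employed = 130.54 million.
Unemployed = 2.35 + 11.93 = 14.28 million (jobless and actively searching, or on temporary layoff).
Labor force = 130.54 + 14.28 = 144.82 million.
Not in labor force = 81.02 + 28.58 + 12.63 = 122.23 million (those not working and not actively searching are outside the labor force).
Civilian working-age population = 144.82 + 122.23 = 267.05 million.
Unemployment rate = 14.28 / 144.82 = 9.86%.
Labor force participation rate = 144.82 / 267.05 = 54.23%.

Unemployment rate ≈ 9.86%; labor force participation rate ≈ 54.23%.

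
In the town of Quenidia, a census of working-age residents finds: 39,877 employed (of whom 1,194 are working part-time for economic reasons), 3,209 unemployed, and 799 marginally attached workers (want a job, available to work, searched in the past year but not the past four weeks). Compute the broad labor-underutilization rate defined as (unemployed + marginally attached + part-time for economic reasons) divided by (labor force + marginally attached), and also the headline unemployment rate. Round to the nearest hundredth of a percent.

Labor force = 39,877 + 3,209 = 43,086.
Numerator = 3,209 + 799 + 1,194 = 5,202.
Denominator = 43,086 + 799 = 43,885.
Broad rate = 5,202 / 43,885 = 11.85%.
Headline unemployment rate = 3,209 / 43,086 = 7.45%.

Broad underutilization rate ≈ 11.85%; headline unemployment rate ≈ 7.45%.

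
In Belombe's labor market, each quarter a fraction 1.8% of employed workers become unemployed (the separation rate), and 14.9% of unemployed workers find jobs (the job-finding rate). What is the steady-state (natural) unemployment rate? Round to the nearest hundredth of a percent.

Steady-state unemployment rate ≈ 10.78%.

At steady state the flows balance: s·E = f·U, so U/(E+U) = s/(s+f).
u* = 1.8 / (1.8 + 14.9) = 1.8 / 16.70 = 10.78%.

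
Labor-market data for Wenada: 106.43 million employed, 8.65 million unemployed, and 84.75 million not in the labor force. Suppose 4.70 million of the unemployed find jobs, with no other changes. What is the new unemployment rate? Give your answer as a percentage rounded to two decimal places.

New unemployment rate ≈ 3.43%.

Initially, labor force = 106.43 + 8.65 = 115.08 million, so u = 8.65/115.08 = 7.52%.
After the change, unemployed falls and employed rises by 4.70; labor force unchanged → E = 111.13, U = 3.95, labor force = 115.08 million.
New unemployment rate = 3.95 / 115.08 = 3.43%.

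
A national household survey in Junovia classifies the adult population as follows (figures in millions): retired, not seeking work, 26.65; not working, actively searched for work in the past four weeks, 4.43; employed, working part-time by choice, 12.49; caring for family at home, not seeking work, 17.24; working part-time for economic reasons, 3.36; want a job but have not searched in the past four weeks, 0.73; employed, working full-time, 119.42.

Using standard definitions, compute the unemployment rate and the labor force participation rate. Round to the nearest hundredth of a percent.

Employed = 12.49 + 3.36 + 119.42 = 135.27 million (anyone who worked, including part-time for economic reasons, counts as employed).
Unemployed = 4.43 million.
Labor force = 135.27 + 4.43 = 139.70 million.
Not in labor force = 26.65 + 17.24 + 0.73 = 44.62 million (those not working and not actively searching are outside the labor force — including those who want a job but have given up searching).
Civilian working-age population = 139.70 + 44.62 = 184.32 million.
Unemployment rate = 4.43 / 139.70 = 3.17%.
Labor force participation rate = 139.70 / 184.32 = 75.79%.

Unemployment rate ≈ 3.17%; labor force participation rate ≈ 75.79%.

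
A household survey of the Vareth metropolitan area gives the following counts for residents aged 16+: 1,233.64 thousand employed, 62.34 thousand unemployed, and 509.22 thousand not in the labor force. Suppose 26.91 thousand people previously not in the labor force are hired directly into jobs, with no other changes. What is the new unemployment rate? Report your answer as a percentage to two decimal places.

New unemployment rate ≈ 4.71%.

Initially, labor force = 1,233.64 + 62.34 = 1,295.98 thousand, so u = 62.34/1,295.98 = 4.81%.
After the change, employed and labor force both rise by 26.91; unemployed unchanged → E = 1,260.55, U = 62.34, labor force = 1,322.89 thousand.
New unemployment rate = 62.34 / 1,322.89 = 4.71%.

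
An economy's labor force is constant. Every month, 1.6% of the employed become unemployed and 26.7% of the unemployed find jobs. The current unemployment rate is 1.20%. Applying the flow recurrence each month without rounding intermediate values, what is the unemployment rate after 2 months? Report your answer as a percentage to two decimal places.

Unemployment rate after two months ≈ 3.36%.

With a fixed labor force, u_{t+1} = u_t + s·(1−u_t) − f·u_t = u_t·(1−s−f) + s.
Here 1−s−f = 0.717 and s = 0.016.
u_1 = 0.012000 × 0.717 + 0.016 = 0.024604.
u_2 = 0.024604 × 0.717 + 0.016 = 0.033641.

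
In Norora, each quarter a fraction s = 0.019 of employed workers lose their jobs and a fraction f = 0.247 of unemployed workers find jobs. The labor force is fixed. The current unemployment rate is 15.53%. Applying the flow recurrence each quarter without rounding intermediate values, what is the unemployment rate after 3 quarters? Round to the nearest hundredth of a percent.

Unemployment rate after three quarters ≈ 10.46%.

With a fixed labor force, u_{t+1} = u_t + s·(1−u_t) − f·u_t = u_t·(1−s−f) + s.
Here 1−s−f = 0.734 and s = 0.019.
u_1 = 0.155300 × 0.734 + 0.019 = 0.132990.
u_2 = 0.132990 × 0.734 + 0.019 = 0.116615.
u_3 = 0.116615 × 0.734 + 0.019 = 0.104595.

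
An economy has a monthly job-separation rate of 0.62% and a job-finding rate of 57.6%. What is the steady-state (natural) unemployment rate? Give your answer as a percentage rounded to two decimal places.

Steady-state unemployment rate ≈ 1.06%.

At steady state the flows balance: s·E = f·U, so U/(E+U) = s/(s+f).
u* = 0.62 / (0.62 + 57.6) = 0.62 / 58.22 = 1.06%.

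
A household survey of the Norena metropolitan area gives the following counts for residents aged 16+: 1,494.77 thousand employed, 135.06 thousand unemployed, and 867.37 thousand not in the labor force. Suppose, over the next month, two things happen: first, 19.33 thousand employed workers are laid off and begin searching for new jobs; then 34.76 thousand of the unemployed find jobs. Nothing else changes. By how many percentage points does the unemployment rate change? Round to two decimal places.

Initially, labor force = 1,494.77 + 135.06 = 1,629.83 thousand, so u = 135.06/1,629.83 = 8.29%.
After the first change, employed falls and unemployed rises by 19.33; labor force unchanged → E = 1,475.44, U = 154.39, labor force = 1,629.83 thousand.
After the second change, unemployed falls and employed rises by 34.76; labor force unchanged → E = 1,510.20, U = 119.63, labor force = 1,629.83 thousand.
New unemployment rate = 119.63 / 1,629.83 = 7.34%.
Change = 7.34% − 8.29% = −0.95 percentage points.

The unemployment rate changes by −0.95 percentage points.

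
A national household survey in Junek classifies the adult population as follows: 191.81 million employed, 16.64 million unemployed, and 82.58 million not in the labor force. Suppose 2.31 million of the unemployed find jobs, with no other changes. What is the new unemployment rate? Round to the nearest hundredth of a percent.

Initially, labor force = 191.81 + 16.64 = 208.45 million, so u = 16.64/208.45 = 7.98%.
After the change, unemployed falls and employed rises by 2.31; labor force unchanged → E = 194.12, U = 14.33, labor force = 208.45 million.
New unemployment rate = 14.33 / 208.45 = 6.87%.

New unemployment rate ≈ 6.87%.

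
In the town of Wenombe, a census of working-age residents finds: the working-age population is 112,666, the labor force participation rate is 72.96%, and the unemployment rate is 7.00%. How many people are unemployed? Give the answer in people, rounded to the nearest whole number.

Labor force = 0.7296 × 112,666 = 82,201.
Unemployed = 0.0700 × 82,201 ≈ 5,754.

About 5,754 are unemployed.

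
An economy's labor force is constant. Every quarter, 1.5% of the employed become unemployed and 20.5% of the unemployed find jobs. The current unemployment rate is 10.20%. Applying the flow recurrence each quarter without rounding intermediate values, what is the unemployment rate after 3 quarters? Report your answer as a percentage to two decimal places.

With a fixed labor force, u_{t+1} = u_t + s·(1−u_t) − f·u_t = u_t·(1−s−f) + s.
Here 1−s−f = 0.780 and s = 0.015.
u_1 = 0.102000 × 0.780 + 0.015 = 0.094560.
u_2 = 0.094560 × 0.780 + 0.015 = 0.088757.
u_3 = 0.088757 × 0.780 + 0.015 = 0.084230.

Unemployment rate after three quarters ≈ 8.42%.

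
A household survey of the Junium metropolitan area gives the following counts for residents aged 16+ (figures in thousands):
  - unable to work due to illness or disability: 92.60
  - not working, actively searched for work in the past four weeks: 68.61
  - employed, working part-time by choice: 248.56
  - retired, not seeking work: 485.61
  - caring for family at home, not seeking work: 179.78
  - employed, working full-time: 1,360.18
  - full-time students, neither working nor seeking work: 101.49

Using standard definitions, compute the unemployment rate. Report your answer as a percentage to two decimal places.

Employed = 248.56 + 1,360.18 = 1,608.74 thousand.
Unemployed = 68.61 thousand.
Labor force = 1,608.74 + 68.61 = 1,677.35 thousand.
Unemployment rate = 68.61 / 1,677.35 = 4.09%.

Unemployment rate ≈ 4.09%.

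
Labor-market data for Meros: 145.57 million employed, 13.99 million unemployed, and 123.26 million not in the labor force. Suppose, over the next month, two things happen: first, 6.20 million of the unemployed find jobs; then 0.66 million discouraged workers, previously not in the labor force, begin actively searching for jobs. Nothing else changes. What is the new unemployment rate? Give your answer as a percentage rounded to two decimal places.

Initially, labor force = 145.57 + 13.99 = 159.56 million, so u = 13.99/159.56 = 8.77%.
After the first change, unemployed falls and employed rises by 6.20; labor force unchanged → E = 151.77, U = 7.79, labor force = 159.56 million.
After the second change, unemployed and labor force both rise by 0.66 → E = 151.77, U = 8.45, labor force = 160.22 million.
New unemployment rate = 8.45 / 160.22 = 5.27%.

New unemployment rate ≈ 5.27%.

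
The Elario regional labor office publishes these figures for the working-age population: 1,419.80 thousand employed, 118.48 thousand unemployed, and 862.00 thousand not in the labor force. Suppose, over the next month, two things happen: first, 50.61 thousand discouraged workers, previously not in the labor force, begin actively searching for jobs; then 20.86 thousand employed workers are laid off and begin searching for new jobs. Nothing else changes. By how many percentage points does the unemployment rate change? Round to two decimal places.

Initially, labor force = 1,419.80 + 118.48 = 1,538.28 thousand, so u = 118.48/1,538.28 = 7.70%.
After the first change, unemployed and labor force both rise by 50.61 → E = 1,419.80, U = 169.09, labor force = 1,588.89 thousand.
After the second change, employed falls and unemployed rises by 20.86; labor force unchanged → E = 1,398.94, U = 189.95, labor force = 1,588.89 thousand.
New unemployment rate = 189.95 / 1,588.89 = 11.95%.
Change = 11.95% − 7.70% = +4.25 percentage points.

The unemployment rate changes by +4.25 percentage points.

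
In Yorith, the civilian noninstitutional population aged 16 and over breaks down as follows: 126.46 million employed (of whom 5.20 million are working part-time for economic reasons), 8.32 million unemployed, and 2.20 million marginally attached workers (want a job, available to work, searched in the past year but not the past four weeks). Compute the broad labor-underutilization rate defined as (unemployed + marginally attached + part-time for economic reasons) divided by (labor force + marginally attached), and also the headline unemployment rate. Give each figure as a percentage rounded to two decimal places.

Labor force = 126.46 + 8.32 = 134.78 million.
Numerator = 8.32 + 2.20 + 5.20 = 15.72 million.
Denominator = 134.78 + 2.20 = 136.98 million.
Broad rate = 15.72 / 136.98 = 11.48%.
Headline unemployment rate = 8.32 / 134.78 = 6.17%.

Broad underutilization rate ≈ 11.48%; headline unemployment rate ≈ 6.17%.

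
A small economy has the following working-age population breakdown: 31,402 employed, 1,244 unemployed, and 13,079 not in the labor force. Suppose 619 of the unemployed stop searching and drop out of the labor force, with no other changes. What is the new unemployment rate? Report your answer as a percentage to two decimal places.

New unemployment rate ≈ 1.95%.

Initially, labor force = 31,402 + 1,244 = 32,646, so u = 1,244/32,646 = 3.81%.
After the change, unemployed and labor force both fall by 619 → E = 31,402, U = 625, labor force = 32,027.
New unemployment rate = 625 / 32,027 = 1.95%.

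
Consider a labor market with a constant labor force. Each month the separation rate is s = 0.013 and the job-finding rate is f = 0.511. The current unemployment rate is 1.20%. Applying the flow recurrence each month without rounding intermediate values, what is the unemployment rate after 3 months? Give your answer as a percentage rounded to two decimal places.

Unemployment rate after three months ≈ 2.34%.

With a fixed labor force, u_{t+1} = u_t + s·(1−u_t) − f·u_t = u_t·(1−s−f) + s.
Here 1−s−f = 0.476 and s = 0.013.
u_1 = 0.012000 × 0.476 + 0.013 = 0.018712.
u_2 = 0.018712 × 0.476 + 0.013 = 0.021907.
u_3 = 0.021907 × 0.476 + 0.013 = 0.023428.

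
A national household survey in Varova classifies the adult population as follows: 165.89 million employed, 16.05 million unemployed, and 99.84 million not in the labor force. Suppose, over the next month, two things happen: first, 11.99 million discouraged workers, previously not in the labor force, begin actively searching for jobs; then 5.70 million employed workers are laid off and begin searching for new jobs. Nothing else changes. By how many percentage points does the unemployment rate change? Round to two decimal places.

Initially, labor force = 165.89 + 16.05 = 181.94 million, so u = 16.05/181.94 = 8.82%.
After the first change, unemployed and labor force both rise by 11.99 → E = 165.89, U = 28.04, labor force = 193.93 million.
After the second change, employed falls and unemployed rises by 5.70; labor force unchanged → E = 160.19, U = 33.74, labor force = 193.93 million.
New unemployment rate = 33.74 / 193.93 = 17.40%.
Change = 17.40% − 8.82% = +8.58 percentage points.

The unemployment rate changes by +8.58 percentage points.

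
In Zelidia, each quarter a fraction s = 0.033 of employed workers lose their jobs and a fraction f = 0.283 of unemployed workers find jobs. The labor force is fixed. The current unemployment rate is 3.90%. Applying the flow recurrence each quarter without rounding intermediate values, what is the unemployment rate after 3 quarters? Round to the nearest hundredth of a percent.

Unemployment rate after three quarters ≈ 8.35%.

With a fixed labor force, u_{t+1} = u_t + s·(1−u_t) − f·u_t = u_t·(1−s−f) + s.
Here 1−s−f = 0.684 and s = 0.033.
u_1 = 0.039000 × 0.684 + 0.033 = 0.059676.
u_2 = 0.059676 × 0.684 + 0.033 = 0.073818.
u_3 = 0.073818 × 0.684 + 0.033 = 0.083492.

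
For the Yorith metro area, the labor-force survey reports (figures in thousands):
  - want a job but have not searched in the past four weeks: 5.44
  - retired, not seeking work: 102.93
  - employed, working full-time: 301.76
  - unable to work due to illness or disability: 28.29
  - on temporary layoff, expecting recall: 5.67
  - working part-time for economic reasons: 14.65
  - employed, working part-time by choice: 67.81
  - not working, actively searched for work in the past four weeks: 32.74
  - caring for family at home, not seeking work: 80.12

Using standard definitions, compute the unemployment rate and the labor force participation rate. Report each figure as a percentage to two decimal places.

Employed = 301.76 + 14.65 + 67.81 = 384.22 thousand (anyone who worked, including part-time for economic reasons, counts as employed).
Unemployed = 5.67 + 32.74 = 38.41 thousand (jobless and actively searching, or on temporary layoff).
Labor force = 384.22 + 38.41 = 422.63 thousand.
Not in labor force = 5.44 + 102.93 + 28.29 + 80.12 = 216.78 thousand (those not working and not actively searching are outside the labor force — including those who want a job but have given up searching).
Civilian working-age population = 422.63 + 216.78 = 639.41 thousand.
Unemployment rate = 38.41 / 422.63 = 9.09%.
Labor force participation rate = 422.63 / 639.41 = 66.10%.

Unemployment rate ≈ 9.09%; labor force participation rate ≈ 66.10%.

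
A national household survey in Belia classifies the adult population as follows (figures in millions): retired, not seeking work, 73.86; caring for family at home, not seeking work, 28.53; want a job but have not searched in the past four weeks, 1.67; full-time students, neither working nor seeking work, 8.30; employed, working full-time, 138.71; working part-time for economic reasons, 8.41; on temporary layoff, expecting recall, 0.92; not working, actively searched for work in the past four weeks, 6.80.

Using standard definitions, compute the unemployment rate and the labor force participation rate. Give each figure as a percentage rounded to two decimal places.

Employed = 138.71 + 8.41 = 147.12 million (anyone who worked, including part-time for economic reasons, counts as employed).
Unemployed = 0.92 + 6.80 = 7.72 million (jobless and actively searching, or on temporary layoff).
Labor force = 147.12 + 7.72 = 154.84 million.
Not in labor force = 73.86 + 28.53 + 1.67 + 8.30 = 112.36 million (those not working and not actively searching are outside the labor force — including those who want a job but have given up searching).
Civilian working-age population = 154.84 + 112.36 = 267.20 million.
Unemployment rate = 7.72 / 154.84 = 4.99%.
Labor force participation rate = 154.84 / 267.20 = 57.95%.

Unemployment rate ≈ 4.99%; labor force participation rate ≈ 57.95%.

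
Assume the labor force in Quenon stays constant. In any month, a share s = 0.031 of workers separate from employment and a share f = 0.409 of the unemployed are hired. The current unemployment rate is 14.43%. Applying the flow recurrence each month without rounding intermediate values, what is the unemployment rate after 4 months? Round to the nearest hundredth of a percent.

Unemployment rate after four months ≈ 7.77%.

With a fixed labor force, u_{t+1} = u_t + s·(1−u_t) − f·u_t = u_t·(1−s−f) + s.
Here 1−s−f = 0.560 and s = 0.031.
u_1 = 0.144300 × 0.560 + 0.031 = 0.111808.
u_2 = 0.111808 × 0.560 + 0.031 = 0.093612.
u_3 = 0.093612 × 0.560 + 0.031 = 0.083423.
u_4 = 0.083423 × 0.560 + 0.031 = 0.077717.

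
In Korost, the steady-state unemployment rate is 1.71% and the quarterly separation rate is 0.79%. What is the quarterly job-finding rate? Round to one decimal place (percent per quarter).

From u* = s/(s+f): f = s·(1−u)/u.
f = 0.79 × (1 − 0.0171) / 0.0171 = 0.7765 / 0.0171 ≈ 45.4% per quarter.

Job-finding rate ≈ 45.4% per quarter.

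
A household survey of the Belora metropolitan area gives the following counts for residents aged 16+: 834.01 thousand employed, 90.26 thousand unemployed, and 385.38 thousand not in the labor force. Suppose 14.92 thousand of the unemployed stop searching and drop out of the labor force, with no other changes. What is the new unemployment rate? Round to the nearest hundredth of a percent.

Initially, labor force = 834.01 + 90.26 = 924.27 thousand, so u = 90.26/924.27 = 9.77%.
After the change, unemployed and labor force both fall by 14.92 → E = 834.01, U = 75.34, labor force = 909.35 thousand.
New unemployment rate = 75.34 / 909.35 = 8.29%.

New unemployment rate ≈ 8.29%.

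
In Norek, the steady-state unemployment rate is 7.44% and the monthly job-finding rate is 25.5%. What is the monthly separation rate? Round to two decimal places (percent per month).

Separation rate ≈ 2.05% per month.

From u* = s/(s+f): s = u·f/(1−u).
s = 0.0744 × 25.5 / (1 − 0.0744) = 1.8972 / 0.9256 ≈ 2.05% per month.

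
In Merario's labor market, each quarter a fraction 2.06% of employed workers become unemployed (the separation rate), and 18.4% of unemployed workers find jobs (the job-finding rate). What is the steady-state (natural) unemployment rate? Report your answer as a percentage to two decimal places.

At steady state the flows balance: s·E = f·U, so U/(E+U) = s/(s+f).
u* = 2.06 / (2.06 + 18.4) = 2.06 / 20.46 = 10.07%.

Steady-state unemployment rate ≈ 10.07%.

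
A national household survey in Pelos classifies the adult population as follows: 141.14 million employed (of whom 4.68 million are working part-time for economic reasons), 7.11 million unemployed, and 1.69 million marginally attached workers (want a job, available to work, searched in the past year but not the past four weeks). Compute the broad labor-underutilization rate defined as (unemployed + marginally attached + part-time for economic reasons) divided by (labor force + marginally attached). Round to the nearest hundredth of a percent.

Labor force = 141.14 + 7.11 = 148.25 million.
Numerator = 7.11 + 1.69 + 4.68 = 13.48 million.
Denominator = 148.25 + 1.69 = 149.94 million.
Broad rate = 13.48 / 149.94 = 8.99%.

Broad underutilization rate ≈ 8.99%.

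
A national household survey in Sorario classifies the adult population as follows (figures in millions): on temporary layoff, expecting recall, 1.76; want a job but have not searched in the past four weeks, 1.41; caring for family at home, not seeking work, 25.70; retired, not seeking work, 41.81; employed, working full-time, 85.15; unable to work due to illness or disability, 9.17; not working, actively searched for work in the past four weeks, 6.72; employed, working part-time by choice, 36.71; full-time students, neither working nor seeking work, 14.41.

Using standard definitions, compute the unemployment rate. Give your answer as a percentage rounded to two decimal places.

Employed = 85.15 + 36.71 = 121.86 million.
Unemployed = 1.76 + 6.72 = 8.48 million (jobless and actively searching, or on temporary layoff).
Labor force = 121.86 + 8.48 = 130.34 million.
Unemployment rate = 8.48 / 130.34 = 6.51%.

Unemployment rate ≈ 6.51%.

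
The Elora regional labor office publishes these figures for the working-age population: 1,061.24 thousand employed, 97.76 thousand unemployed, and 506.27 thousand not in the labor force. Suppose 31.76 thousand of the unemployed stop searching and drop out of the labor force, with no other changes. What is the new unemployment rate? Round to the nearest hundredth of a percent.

Initially, labor force = 1,061.24 + 97.76 = 1,159.00 thousand, so u = 97.76/1,159.00 = 8.43%.
After the change, unemployed and labor force both fall by 31.76 → E = 1,061.24, U = 66.00, labor force = 1,127.24 thousand.
New unemployment rate = 66.00 / 1,127.24 = 5.86%.

New unemployment rate ≈ 5.86%.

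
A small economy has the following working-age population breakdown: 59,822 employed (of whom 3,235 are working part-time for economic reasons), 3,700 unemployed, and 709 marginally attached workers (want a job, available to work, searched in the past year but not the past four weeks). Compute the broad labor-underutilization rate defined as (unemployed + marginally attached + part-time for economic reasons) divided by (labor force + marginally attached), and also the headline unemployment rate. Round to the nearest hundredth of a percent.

Broad underutilization rate ≈ 11.90%; headline unemployment rate ≈ 5.82%.

Labor force = 59,822 + 3,700 = 63,522.
Numerator = 3,700 + 709 + 3,235 = 7,644.
Denominator = 63,522 + 709 = 64,231.
Broad rate = 7,644 / 64,231 = 11.90%.
Headline unemployment rate = 3,700 / 63,522 = 5.82%.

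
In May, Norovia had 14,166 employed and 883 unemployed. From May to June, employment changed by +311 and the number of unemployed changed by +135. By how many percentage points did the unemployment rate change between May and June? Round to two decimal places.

May: labor force = 14,166 + 883 = 15,049; u = 883/15,049 = 5.87%.
June: labor force = 14,477 + 1,018 = 15,495; u = 1,018/15,495 = 6.57%.
Change = 6.57% − 5.87% = +0.70 pp.

The unemployment rate changed by +0.70 percentage points.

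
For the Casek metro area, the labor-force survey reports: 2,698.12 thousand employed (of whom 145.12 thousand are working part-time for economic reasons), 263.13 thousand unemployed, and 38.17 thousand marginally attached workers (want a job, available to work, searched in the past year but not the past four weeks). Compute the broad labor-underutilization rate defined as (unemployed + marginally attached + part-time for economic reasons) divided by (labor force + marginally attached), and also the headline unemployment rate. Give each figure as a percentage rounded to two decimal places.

Broad underutilization rate ≈ 14.88%; headline unemployment rate ≈ 8.89%.

Labor force = 2,698.12 + 263.13 = 2,961.25 thousand.
Numerator = 263.13 + 38.17 + 145.12 = 446.42 thousand.
Denominator = 2,961.25 + 38.17 = 2,999.42 thousand.
Broad rate = 446.42 / 2,999.42 = 14.88%.
Headline unemployment rate = 263.13 / 2,961.25 = 8.89%.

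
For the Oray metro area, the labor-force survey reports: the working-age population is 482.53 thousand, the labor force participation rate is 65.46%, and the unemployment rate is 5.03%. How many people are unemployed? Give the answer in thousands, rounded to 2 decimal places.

About 15.89 thousand are unemployed.

Labor force = 0.6546 × 482.53 = 315.86 thousand.
Unemployed = 0.0503 × 315.86 ≈ 15.89 thousand.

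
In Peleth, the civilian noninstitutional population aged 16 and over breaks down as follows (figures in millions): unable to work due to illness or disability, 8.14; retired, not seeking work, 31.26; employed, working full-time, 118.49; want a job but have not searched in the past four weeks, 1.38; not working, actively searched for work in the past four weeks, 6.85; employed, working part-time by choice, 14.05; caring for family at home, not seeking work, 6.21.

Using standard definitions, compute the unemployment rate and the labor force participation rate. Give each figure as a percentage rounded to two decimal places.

Employed = 118.49 + 14.05 = 132.54 million.
Unemployed = 6.85 million.
Labor force = 132.54 + 6.85 = 139.39 million.
Not in labor force = 8.14 + 31.26 + 1.38 + 6.21 = 46.99 million (those not working and not actively searching are outside the labor force — including those who want a job but have given up searching).
Civilian working-age population = 139.39 + 46.99 = 186.38 million.
Unemployment rate = 6.85 / 139.39 = 4.91%.
Labor force participation rate = 139.39 / 186.38 = 74.79%.

Unemployment rate ≈ 4.91%; labor force participation rate ≈ 74.79%.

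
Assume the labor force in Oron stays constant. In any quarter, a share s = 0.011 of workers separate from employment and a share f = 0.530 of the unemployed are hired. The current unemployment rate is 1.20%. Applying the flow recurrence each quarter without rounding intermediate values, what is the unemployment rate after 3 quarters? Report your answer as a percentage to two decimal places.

Unemployment rate after three quarters ≈ 1.95%.

With a fixed labor force, u_{t+1} = u_t + s·(1−u_t) − f·u_t = u_t·(1−s−f) + s.
Here 1−s−f = 0.459 and s = 0.011.
u_1 = 0.012000 × 0.459 + 0.011 = 0.016508.
u_2 = 0.016508 × 0.459 + 0.011 = 0.018577.
u_3 = 0.018577 × 0.459 + 0.011 = 0.019527.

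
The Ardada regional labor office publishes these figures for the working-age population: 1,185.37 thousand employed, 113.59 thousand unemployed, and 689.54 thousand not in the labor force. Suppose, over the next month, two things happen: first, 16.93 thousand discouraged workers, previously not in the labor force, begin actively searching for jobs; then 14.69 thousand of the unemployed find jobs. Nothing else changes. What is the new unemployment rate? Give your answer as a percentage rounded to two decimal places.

Initially, labor force = 1,185.37 + 113.59 = 1,298.96 thousand, so u = 113.59/1,298.96 = 8.74%.
After the first change, unemployed and labor force both rise by 16.93 → E = 1,185.37, U = 130.52, labor force = 1,315.89 thousand.
After the second change, unemployed falls and employed rises by 14.69; labor force unchanged → E = 1,200.06, U = 115.83, labor force = 1,315.89 thousand.
New unemployment rate = 115.83 / 1,315.89 = 8.80%.

New unemployment rate ≈ 8.80%.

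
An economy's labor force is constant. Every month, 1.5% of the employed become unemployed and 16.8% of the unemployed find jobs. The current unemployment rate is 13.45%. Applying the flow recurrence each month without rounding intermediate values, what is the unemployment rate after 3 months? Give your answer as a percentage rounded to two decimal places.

Unemployment rate after three months ≈ 11.06%.

With a fixed labor force, u_{t+1} = u_t + s·(1−u_t) − f·u_t = u_t·(1−s−f) + s.
Here 1−s−f = 0.817 and s = 0.015.
u_1 = 0.134500 × 0.817 + 0.015 = 0.124886.
u_2 = 0.124886 × 0.817 + 0.015 = 0.117032.
u_3 = 0.117032 × 0.817 + 0.015 = 0.110615.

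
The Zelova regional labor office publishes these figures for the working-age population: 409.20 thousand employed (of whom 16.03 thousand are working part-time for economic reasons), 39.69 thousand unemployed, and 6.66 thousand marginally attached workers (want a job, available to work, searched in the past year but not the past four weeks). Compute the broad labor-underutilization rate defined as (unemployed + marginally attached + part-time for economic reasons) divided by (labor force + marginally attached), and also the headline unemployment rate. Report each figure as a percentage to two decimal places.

Labor force = 409.20 + 39.69 = 448.89 thousand.
Numerator = 39.69 + 6.66 + 16.03 = 62.38 thousand.
Denominator = 448.89 + 6.66 = 455.55 thousand.
Broad rate = 62.38 / 455.55 = 13.69%.
Headline unemployment rate = 39.69 / 448.89 = 8.84%.

Broad underutilization rate ≈ 13.69%; headline unemployment rate ≈ 8.84%.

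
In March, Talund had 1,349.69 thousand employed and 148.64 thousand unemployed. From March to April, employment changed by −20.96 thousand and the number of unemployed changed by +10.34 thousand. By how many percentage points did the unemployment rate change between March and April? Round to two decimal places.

March: labor force = 1,349.69 + 148.64 = 1,498.33; u = 148.64/1,498.33 = 9.92%.
April: labor force = 1,328.73 + 158.98 = 1,487.71; u = 158.98/1,487.71 = 10.69%.
Change = 10.69% − 9.92% = +0.77 pp.

The unemployment rate changed by +0.77 percentage points.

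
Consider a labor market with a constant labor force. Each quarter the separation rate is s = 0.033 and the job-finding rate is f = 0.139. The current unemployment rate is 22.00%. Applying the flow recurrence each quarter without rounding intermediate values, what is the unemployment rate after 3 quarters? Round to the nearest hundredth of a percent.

Unemployment rate after three quarters ≈ 20.78%.

With a fixed labor force, u_{t+1} = u_t + s·(1−u_t) − f·u_t = u_t·(1−s−f) + s.
Here 1−s−f = 0.828 and s = 0.033.
u_1 = 0.220000 × 0.828 + 0.033 = 0.215160.
u_2 = 0.215160 × 0.828 + 0.033 = 0.211152.
u_3 = 0.211152 × 0.828 + 0.033 = 0.207834.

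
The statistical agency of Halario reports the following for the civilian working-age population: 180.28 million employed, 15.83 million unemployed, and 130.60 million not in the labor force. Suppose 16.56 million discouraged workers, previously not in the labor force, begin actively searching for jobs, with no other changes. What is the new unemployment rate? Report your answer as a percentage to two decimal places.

New unemployment rate ≈ 15.23%.

Initially, labor force = 180.28 + 15.83 = 196.11 million, so u = 15.83/196.11 = 8.07%.
After the change, unemployed and labor force both rise by 16.56 → E = 180.28, U = 32.39, labor force = 212.67 million.
New unemployment rate = 32.39 / 212.67 = 15.23%.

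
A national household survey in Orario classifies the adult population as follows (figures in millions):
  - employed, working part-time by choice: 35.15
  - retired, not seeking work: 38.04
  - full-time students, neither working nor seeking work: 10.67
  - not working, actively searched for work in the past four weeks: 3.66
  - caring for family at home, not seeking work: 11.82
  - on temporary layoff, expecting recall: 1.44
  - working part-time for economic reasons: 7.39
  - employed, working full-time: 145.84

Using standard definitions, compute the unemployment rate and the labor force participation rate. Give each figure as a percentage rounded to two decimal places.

Employed = 35.15 + 7.39 + 145.84 = 188.38 million (anyone who worked, including part-time for economic reasons, counts as employed).
Unemployed = 3.66 + 1.44 = 5.10 million (jobless and actively searching, or on temporary layoff).
Labor force = 188.38 + 5.10 = 193.48 million.
Not in labor force = 38.04 + 10.67 + 11.82 = 60.53 million (those not working and not actively searching are outside the labor force).
Civilian working-age population = 193.48 + 60.53 = 254.01 million.
Unemployment rate = 5.10 / 193.48 = 2.64%.
Labor force participation rate = 193.48 / 254.01 = 76.17%.

Unemployment rate ≈ 2.64%; labor force participation rate ≈ 76.17%.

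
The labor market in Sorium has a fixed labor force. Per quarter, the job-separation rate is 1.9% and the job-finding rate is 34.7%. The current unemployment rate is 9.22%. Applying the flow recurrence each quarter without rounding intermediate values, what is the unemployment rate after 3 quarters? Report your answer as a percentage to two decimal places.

Unemployment rate after three quarters ≈ 6.22%.

With a fixed labor force, u_{t+1} = u_t + s·(1−u_t) − f·u_t = u_t·(1−s−f) + s.
Here 1−s−f = 0.634 and s = 0.019.
u_1 = 0.092200 × 0.634 + 0.019 = 0.077455.
u_2 = 0.077455 × 0.634 + 0.019 = 0.068106.
u_3 = 0.068106 × 0.634 + 0.019 = 0.062179.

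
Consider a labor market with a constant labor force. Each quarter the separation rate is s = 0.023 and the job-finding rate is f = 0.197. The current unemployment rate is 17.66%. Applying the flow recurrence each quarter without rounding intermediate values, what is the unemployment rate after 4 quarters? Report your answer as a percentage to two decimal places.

Unemployment rate after four quarters ≈ 13.12%.

With a fixed labor force, u_{t+1} = u_t + s·(1−u_t) − f·u_t = u_t·(1−s−f) + s.
Here 1−s−f = 0.780 and s = 0.023.
u_1 = 0.176600 × 0.780 + 0.023 = 0.160748.
u_2 = 0.160748 × 0.780 + 0.023 = 0.148383.
u_3 = 0.148383 × 0.780 + 0.023 = 0.138739.
u_4 = 0.138739 × 0.780 + 0.023 = 0.131216.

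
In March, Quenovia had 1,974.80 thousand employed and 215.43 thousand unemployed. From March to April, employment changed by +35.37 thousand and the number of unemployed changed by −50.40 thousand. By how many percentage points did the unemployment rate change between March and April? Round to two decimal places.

The unemployment rate changed by −2.25 percentage points.

March: labor force = 1,974.80 + 215.43 = 2,190.23; u = 215.43/2,190.23 = 9.84%.
April: labor force = 2,010.17 + 165.03 = 2,175.20; u = 165.03/2,175.20 = 7.59%.
Change = 7.59% − 9.84% = −2.25 pp.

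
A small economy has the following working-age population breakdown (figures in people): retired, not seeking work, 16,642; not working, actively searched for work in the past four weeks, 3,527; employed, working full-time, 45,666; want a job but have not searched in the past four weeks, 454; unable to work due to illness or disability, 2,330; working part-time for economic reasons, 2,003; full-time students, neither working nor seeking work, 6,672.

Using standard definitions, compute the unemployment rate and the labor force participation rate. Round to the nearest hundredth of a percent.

Employed = 45,666 + 2,003 = 47,669 (anyone who worked, including part-time for economic reasons, counts as employed).
Unemployed = 3,527.
Labor force = 47,669 + 3,527 = 51,196.
Not in labor force = 16,642 + 454 + 2,330 + 6,672 = 26,098 (those not working and not actively searching are outside the labor force — including those who want a job but have given up searching).
Civilian working-age population = 51,196 + 26,098 = 77,294.
Unemployment rate = 3,527 / 51,196 = 6.89%.
Labor force participation rate = 51,196 / 77,294 = 66.24%.

Unemployment rate ≈ 6.89%; labor force participation rate ≈ 66.24%.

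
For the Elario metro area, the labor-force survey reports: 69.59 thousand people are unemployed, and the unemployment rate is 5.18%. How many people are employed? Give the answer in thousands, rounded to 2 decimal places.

Labor force = U / u = 69.59 / 0.0518 ≈ 1,343.44 thousand.
Employed = labor force − unemployed = 1,343.44 − 69.59 = 1,273.85 thousand.

About 1,273.85 thousand are employed.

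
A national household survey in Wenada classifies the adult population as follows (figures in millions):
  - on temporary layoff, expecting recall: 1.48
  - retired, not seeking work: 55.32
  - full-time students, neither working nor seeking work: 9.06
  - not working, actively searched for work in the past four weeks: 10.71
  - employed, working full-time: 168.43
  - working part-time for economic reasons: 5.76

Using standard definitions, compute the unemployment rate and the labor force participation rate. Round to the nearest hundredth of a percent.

Employed = 168.43 + 5.76 = 174.19 million (anyone who worked, including part-time for economic reasons, counts as employed).
Unemployed = 1.48 + 10.71 = 12.19 million (jobless and actively searching, or on temporary layoff).
Labor force = 174.19 + 12.19 = 186.38 million.
Not in labor force = 55.32 + 9.06 = 64.38 million (those not working and not actively searching are outside the labor force).
Civilian working-age population = 186.38 + 64.38 = 250.76 million.
Unemployment rate = 12.19 / 186.38 = 6.54%.
Labor force participation rate = 186.38 / 250.76 = 74.33%.

Unemployment rate ≈ 6.54%; labor force participation rate ≈ 74.33%.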